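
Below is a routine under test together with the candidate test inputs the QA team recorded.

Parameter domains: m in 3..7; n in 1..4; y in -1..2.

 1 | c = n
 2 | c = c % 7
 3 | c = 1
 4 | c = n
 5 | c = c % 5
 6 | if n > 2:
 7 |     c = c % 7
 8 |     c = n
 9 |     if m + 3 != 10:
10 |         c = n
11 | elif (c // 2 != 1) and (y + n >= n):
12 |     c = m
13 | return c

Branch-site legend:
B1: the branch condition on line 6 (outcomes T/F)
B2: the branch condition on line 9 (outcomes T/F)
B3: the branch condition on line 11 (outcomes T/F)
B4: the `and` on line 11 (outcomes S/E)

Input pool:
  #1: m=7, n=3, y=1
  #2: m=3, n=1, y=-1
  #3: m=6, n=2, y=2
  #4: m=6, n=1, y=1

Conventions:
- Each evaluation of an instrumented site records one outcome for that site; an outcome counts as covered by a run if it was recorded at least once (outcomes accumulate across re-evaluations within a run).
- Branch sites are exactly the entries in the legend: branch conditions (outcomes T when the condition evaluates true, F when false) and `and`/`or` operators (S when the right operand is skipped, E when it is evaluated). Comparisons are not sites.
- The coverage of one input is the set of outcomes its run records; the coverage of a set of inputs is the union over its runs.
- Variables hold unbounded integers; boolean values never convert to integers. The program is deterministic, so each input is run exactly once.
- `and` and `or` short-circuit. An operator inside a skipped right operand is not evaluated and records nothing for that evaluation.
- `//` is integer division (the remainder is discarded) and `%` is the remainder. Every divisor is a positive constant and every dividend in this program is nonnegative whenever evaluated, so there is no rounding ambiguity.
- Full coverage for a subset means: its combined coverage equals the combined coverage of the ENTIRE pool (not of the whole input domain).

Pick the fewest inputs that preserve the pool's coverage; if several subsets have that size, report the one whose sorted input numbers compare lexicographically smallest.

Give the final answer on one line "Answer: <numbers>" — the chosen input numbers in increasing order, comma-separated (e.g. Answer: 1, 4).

run #1 (m=7, n=3, y=1) runs B1->T, B2->F; records B1=T, B2=F
run #2 (m=3, n=1, y=-1) runs B1->F, B4->E, B3->F; records B1=F, B3=F, B4=E
run #3 (m=6, n=2, y=2) runs B1->F, B4->S, B3->F; records B1=F, B3=F, B4=S
run #4 (m=6, n=1, y=1) runs B1->F, B4->E, B3->T; records B1=F, B3=T, B4=E
together the pool reaches 7 outcomes: B1=T, B1=F, B2=F, B3=T, B3=F, B4=S, B4=E
no size-1 subset reaches all 7 outcomes (best union: 3/7)
no size-2 subset reaches all 7 outcomes (best union: 5/7)
inputs {1, 3, 4} (size 3) cover everything; no size-3 subset with a lexicographically smaller index list covers all 7

Answer: 1, 3, 4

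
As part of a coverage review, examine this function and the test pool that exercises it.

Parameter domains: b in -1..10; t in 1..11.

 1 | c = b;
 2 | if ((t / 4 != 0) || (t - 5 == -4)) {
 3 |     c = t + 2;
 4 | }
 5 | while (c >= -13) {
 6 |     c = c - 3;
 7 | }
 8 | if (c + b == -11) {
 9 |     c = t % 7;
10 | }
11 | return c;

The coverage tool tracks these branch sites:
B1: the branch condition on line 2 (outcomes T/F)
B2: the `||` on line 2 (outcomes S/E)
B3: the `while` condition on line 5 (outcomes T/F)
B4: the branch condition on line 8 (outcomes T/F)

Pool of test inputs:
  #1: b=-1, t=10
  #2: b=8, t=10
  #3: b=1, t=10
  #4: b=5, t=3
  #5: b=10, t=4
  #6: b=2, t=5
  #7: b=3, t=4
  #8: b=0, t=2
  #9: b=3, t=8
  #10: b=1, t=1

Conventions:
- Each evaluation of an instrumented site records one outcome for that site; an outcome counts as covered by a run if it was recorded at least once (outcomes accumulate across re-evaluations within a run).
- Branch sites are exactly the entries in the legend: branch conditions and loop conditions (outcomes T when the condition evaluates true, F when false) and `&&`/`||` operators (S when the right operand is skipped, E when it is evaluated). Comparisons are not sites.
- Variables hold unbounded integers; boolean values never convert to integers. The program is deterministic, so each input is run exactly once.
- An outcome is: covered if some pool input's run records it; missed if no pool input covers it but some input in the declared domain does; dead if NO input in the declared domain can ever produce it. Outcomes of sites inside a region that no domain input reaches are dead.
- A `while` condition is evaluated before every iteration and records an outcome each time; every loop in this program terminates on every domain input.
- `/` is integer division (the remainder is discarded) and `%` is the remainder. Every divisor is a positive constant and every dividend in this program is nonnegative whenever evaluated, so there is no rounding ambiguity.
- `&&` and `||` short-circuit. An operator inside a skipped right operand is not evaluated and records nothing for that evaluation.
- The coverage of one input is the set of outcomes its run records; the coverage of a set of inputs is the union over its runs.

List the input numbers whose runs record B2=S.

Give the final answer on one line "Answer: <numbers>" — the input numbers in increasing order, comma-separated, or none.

input #1 (b=-1, t=10): covers B2=S
input #2 (b=8, t=10): covers B2=S
input #3 (b=1, t=10): covers B2=S
input #4 (b=5, t=3): misses B2=S
input #5 (b=10, t=4): covers B2=S
input #6 (b=2, t=5): covers B2=S
input #7 (b=3, t=4): covers B2=S
input #8 (b=0, t=2): misses B2=S
input #9 (b=3, t=8): covers B2=S
input #10 (b=1, t=1): misses B2=S

Answer: 1, 2, 3, 5, 6, 7, 9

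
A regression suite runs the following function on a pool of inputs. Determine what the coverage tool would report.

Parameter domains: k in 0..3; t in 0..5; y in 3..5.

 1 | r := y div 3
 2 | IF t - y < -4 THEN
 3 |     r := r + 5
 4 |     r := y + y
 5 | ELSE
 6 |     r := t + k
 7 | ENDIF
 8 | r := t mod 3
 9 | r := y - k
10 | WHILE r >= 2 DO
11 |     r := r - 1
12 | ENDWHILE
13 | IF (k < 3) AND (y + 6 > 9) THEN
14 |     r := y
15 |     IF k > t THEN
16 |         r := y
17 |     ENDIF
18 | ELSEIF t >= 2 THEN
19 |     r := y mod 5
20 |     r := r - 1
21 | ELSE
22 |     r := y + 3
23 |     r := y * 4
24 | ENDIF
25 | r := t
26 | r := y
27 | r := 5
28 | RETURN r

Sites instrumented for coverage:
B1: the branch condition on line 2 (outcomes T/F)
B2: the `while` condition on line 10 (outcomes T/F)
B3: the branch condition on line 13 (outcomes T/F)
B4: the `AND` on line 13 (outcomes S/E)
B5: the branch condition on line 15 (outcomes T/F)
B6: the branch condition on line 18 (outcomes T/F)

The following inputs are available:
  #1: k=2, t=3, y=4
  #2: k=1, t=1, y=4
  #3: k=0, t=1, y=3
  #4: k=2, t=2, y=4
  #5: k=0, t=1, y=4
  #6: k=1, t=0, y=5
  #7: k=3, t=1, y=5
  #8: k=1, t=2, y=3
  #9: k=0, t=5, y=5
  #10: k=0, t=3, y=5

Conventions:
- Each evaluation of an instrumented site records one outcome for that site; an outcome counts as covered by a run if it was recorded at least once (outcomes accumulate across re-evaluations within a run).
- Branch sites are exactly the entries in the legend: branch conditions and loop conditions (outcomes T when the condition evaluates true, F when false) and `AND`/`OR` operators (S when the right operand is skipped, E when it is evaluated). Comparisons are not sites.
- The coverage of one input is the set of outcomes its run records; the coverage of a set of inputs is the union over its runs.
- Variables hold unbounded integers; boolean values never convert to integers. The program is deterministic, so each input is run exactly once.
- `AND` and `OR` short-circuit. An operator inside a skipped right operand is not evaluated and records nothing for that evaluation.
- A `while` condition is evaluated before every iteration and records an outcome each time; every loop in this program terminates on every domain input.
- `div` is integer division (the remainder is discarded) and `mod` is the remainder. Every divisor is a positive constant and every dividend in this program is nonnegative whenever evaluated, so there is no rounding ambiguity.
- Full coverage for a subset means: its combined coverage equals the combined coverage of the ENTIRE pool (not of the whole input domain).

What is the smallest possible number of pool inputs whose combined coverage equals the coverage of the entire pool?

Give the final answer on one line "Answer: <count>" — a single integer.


input #1, k=2, t=3, y=4: events B1->F, B2->T, B2->F, B4->E, B3->T, B5->F; outcomes B1=F, B2=T, B2=F, B3=T, B4=E, B5=F
input #2, k=1, t=1, y=4: events B1->F, B2->T, B2->T, B2->F, B4->E, B3->T, B5->F; outcomes B1=F, B2=T, B2=F, B3=T, B4=E, B5=F
input #3, k=0, t=1, y=3: events B1->F, B2->T, B2->T, B2->F, B4->E, B3->F, B6->F; outcomes B1=F, B2=T, B2=F, B3=F, B4=E, B6=F
input #4, k=2, t=2, y=4: events B1->F, B2->T, B2->F, B4->E, B3->T, B5->F; outcomes B1=F, B2=T, B2=F, B3=T, B4=E, B5=F
input #5, k=0, t=1, y=4: events B1->F, B2->T, B2->T, B2->T, B2->F, B4->E, B3->T, B5->F; outcomes B1=F, B2=T, B2=F, B3=T, B4=E, B5=F
input #6, k=1, t=0, y=5: events B1->T, B2->T, B2->T, B2->T, B2->F, B4->E, B3->T, B5->T; outcomes B1=T, B2=T, B2=F, B3=T, B4=E, B5=T
input #7, k=3, t=1, y=5: events B1->F, B2->T, B2->F, B4->S, B3->F, B6->F; outcomes B1=F, B2=T, B2=F, B3=F, B4=S, B6=F
input #8, k=1, t=2, y=3: events B1->F, B2->T, B2->F, B4->E, B3->F, B6->T; outcomes B1=F, B2=T, B2=F, B3=F, B4=E, B6=T
input #9, k=0, t=5, y=5: events B1->F, B2->T, B2->T, B2->T, B2->T, B2->F, B4->E, B3->T, B5->F; outcomes B1=F, B2=T, B2=F, B3=T, B4=E, B5=F
input #10, k=0, t=3, y=5: events B1->F, B2->T, B2->T, B2->T, B2->T, B2->F, B4->E, B3->T, B5->F; outcomes B1=F, B2=T, B2=F, B3=T, B4=E, B5=F
pool-wide coverage (12 outcomes): B1=T, B1=F, B2=T, B2=F, B3=T, B3=F, B4=S, B4=E, B5=T, B5=F, B6=T, B6=F
checked all size-1 subsets: none covers 12 outcomes (max 6/12)
checked all size-2 subsets: none covers 12 outcomes (max 10/12)
checked all size-3 subsets: none covers 12 outcomes (max 11/12)
the canonical winner is {1, 6, 7, 8}: size 4, full 12-outcome coverage, earliest index list among size-4 covers
Answer: 4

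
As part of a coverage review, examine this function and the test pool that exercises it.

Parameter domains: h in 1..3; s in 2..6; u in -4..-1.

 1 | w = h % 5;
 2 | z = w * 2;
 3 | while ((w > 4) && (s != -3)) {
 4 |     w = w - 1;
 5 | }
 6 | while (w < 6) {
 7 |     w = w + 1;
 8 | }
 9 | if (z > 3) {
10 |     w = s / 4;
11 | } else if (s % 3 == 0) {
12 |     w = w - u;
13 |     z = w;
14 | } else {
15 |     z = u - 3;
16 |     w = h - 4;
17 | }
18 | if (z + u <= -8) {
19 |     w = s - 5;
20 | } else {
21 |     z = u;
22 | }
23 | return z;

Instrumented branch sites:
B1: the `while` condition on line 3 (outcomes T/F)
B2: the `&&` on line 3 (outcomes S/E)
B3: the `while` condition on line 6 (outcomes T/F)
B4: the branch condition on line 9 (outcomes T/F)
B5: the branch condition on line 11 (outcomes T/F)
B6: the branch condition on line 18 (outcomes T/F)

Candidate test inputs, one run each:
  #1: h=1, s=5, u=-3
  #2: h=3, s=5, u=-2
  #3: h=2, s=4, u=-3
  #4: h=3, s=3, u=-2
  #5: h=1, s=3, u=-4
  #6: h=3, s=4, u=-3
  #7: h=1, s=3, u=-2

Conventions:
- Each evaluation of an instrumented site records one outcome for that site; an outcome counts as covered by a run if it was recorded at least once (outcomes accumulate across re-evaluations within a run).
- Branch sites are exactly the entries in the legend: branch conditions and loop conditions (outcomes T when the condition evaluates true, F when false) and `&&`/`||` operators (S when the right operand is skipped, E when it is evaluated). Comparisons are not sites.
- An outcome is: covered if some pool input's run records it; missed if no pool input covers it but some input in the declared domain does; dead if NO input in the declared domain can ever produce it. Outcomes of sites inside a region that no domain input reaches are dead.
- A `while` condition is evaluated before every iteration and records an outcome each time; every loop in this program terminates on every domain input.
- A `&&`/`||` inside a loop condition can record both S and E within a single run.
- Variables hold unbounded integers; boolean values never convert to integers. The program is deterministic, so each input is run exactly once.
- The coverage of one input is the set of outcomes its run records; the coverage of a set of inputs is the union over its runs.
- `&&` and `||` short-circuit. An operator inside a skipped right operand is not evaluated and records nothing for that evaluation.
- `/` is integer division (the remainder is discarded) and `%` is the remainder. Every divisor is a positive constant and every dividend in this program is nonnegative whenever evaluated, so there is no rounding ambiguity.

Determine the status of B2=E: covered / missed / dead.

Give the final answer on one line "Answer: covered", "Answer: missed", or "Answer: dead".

no pool input records B2=E
checking all 60 inputs in the declared domain: B2=E is never recorded -> dead

Answer: dead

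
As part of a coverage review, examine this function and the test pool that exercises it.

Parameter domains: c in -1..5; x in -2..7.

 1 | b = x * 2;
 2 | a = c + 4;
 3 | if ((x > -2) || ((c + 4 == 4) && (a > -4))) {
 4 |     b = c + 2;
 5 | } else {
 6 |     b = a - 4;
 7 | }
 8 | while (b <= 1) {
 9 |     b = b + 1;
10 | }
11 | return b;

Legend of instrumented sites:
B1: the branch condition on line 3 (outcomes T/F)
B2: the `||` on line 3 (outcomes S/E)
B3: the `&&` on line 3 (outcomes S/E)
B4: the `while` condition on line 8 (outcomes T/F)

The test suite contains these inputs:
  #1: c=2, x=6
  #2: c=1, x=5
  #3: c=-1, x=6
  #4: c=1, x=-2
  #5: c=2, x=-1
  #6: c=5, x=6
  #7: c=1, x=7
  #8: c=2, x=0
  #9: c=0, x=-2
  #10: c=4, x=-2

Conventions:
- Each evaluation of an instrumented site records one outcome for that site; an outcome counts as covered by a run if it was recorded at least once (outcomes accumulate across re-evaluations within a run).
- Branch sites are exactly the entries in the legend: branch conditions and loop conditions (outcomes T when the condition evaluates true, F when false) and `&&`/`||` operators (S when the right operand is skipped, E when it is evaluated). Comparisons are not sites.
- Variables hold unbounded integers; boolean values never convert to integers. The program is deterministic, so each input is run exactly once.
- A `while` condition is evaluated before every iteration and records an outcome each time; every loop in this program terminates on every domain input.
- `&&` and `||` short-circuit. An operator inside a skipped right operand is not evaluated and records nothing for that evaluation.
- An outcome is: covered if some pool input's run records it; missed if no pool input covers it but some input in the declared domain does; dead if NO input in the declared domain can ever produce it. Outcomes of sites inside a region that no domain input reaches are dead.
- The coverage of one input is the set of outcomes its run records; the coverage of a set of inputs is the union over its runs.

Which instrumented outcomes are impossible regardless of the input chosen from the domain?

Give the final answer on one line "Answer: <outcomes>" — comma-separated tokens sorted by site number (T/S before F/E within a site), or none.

checking every outcome against all 70 domain inputs:
  reachable outcomes have witnesses, e.g. B1=T (e.g. c=-1, x=-1), B1=F (e.g. c=-1, x=-2), B2=S (e.g. c=-1, x=-1), B2=E (e.g. c=-1, x=-2)

Answer: none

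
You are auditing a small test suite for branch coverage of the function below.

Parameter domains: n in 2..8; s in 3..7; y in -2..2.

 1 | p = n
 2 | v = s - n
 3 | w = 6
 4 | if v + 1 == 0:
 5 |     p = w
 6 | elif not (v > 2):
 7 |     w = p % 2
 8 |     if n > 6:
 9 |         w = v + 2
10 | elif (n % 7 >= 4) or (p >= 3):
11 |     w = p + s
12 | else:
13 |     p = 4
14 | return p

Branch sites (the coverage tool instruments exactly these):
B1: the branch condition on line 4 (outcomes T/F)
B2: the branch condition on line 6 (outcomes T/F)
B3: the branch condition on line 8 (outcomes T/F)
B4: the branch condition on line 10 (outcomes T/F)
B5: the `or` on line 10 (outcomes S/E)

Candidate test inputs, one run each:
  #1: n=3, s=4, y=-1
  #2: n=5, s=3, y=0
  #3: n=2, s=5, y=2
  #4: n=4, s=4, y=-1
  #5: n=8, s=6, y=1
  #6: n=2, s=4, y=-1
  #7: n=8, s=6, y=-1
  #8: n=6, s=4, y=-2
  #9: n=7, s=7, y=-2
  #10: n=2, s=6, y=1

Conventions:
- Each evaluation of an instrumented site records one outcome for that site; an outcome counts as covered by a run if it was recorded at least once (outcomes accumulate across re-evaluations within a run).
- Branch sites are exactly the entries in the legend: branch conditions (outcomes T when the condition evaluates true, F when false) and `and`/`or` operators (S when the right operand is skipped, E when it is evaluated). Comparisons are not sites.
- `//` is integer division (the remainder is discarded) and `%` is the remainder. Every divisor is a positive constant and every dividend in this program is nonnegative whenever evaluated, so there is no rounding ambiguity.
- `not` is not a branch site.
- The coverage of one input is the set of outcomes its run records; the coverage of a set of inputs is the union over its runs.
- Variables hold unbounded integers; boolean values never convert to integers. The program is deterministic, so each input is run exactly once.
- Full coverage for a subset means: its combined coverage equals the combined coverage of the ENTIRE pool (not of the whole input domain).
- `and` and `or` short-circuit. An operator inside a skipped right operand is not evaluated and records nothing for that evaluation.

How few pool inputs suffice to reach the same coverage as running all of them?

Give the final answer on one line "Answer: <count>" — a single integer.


test 1 (n=3, s=4, y=-1) fires B1->F, B2->T, B3->F; hits B1=F, B2=T, B3=F
test 2 (n=5, s=3, y=0) fires B1->F, B2->T, B3->F; hits B1=F, B2=T, B3=F
test 3 (n=2, s=5, y=2) fires B1->F, B2->F, B5->E, B4->F; hits B1=F, B2=F, B4=F, B5=E
test 4 (n=4, s=4, y=-1) fires B1->F, B2->T, B3->F; hits B1=F, B2=T, B3=F
test 5 (n=8, s=6, y=1) fires B1->F, B2->T, B3->T; hits B1=F, B2=T, B3=T
test 6 (n=2, s=4, y=-1) fires B1->F, B2->T, B3->F; hits B1=F, B2=T, B3=F
test 7 (n=8, s=6, y=-1) fires B1->F, B2->T, B3->T; hits B1=F, B2=T, B3=T
test 8 (n=6, s=4, y=-2) fires B1->F, B2->T, B3->F; hits B1=F, B2=T, B3=F
test 9 (n=7, s=7, y=-2) fires B1->F, B2->T, B3->T; hits B1=F, B2=T, B3=T
test 10 (n=2, s=6, y=1) fires B1->F, B2->F, B5->E, B4->F; hits B1=F, B2=F, B4=F, B5=E
pool-wide coverage (7 outcomes): B1=F, B2=T, B2=F, B3=T, B3=F, B4=F, B5=E
no size-1 subset reaches all 7 outcomes (best union: 4/7)
no size-2 subset reaches all 7 outcomes (best union: 6/7)
at size 3, {1, 3, 5} reaches all 7 outcomes; every lexicographically earlier size-3 subset fails
Answer: 3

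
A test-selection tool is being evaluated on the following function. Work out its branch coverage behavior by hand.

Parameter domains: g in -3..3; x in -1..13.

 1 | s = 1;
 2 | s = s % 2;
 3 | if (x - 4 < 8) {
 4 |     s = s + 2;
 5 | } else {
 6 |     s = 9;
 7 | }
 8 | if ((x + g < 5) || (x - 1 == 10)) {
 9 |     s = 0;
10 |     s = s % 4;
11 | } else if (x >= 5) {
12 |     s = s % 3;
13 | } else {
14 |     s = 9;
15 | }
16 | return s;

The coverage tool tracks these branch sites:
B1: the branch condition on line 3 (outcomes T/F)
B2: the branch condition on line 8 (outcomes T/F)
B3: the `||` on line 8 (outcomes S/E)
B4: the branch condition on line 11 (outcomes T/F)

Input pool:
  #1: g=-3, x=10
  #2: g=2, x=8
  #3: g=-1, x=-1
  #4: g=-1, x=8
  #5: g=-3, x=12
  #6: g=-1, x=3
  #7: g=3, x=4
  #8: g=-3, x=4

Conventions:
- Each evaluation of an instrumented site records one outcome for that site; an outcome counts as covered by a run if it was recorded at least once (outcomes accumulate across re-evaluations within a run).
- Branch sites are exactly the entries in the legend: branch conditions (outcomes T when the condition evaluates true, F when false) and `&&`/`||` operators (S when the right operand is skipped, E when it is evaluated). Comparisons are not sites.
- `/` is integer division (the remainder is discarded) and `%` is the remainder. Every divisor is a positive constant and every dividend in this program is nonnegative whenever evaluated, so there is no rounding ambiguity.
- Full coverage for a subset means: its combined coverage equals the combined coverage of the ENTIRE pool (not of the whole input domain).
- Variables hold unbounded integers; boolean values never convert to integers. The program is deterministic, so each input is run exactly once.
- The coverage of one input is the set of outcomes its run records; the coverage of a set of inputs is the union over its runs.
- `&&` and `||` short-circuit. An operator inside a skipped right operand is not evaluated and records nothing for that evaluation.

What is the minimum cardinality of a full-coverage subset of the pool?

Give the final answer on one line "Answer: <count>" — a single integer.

input #1, g=-3, x=10: events B1->T, B3->E, B2->F, B4->T; outcomes B1=T, B2=F, B3=E, B4=T
input #2, g=2, x=8: events B1->T, B3->E, B2->F, B4->T; outcomes B1=T, B2=F, B3=E, B4=T
input #3, g=-1, x=-1: events B1->T, B3->S, B2->T; outcomes B1=T, B2=T, B3=S
input #4, g=-1, x=8: events B1->T, B3->E, B2->F, B4->T; outcomes B1=T, B2=F, B3=E, B4=T
input #5, g=-3, x=12: events B1->F, B3->E, B2->F, B4->T; outcomes B1=F, B2=F, B3=E, B4=T
input #6, g=-1, x=3: events B1->T, B3->S, B2->T; outcomes B1=T, B2=T, B3=S
input #7, g=3, x=4: events B1->T, B3->E, B2->F, B4->F; outcomes B1=T, B2=F, B3=E, B4=F
input #8, g=-3, x=4: events B1->T, B3->S, B2->T; outcomes B1=T, B2=T, B3=S
union over all inputs: B1=T, B1=F, B2=T, B2=F, B3=S, B3=E, B4=T, B4=F (8 outcomes)
size 1 is not enough: best union over all size-1 subsets is 4/8
size 2 is not enough: best union over all size-2 subsets is 7/8
the canonical winner is {3, 5, 7}: size 3, full 8-outcome coverage, earliest index list among size-3 covers

Answer: 3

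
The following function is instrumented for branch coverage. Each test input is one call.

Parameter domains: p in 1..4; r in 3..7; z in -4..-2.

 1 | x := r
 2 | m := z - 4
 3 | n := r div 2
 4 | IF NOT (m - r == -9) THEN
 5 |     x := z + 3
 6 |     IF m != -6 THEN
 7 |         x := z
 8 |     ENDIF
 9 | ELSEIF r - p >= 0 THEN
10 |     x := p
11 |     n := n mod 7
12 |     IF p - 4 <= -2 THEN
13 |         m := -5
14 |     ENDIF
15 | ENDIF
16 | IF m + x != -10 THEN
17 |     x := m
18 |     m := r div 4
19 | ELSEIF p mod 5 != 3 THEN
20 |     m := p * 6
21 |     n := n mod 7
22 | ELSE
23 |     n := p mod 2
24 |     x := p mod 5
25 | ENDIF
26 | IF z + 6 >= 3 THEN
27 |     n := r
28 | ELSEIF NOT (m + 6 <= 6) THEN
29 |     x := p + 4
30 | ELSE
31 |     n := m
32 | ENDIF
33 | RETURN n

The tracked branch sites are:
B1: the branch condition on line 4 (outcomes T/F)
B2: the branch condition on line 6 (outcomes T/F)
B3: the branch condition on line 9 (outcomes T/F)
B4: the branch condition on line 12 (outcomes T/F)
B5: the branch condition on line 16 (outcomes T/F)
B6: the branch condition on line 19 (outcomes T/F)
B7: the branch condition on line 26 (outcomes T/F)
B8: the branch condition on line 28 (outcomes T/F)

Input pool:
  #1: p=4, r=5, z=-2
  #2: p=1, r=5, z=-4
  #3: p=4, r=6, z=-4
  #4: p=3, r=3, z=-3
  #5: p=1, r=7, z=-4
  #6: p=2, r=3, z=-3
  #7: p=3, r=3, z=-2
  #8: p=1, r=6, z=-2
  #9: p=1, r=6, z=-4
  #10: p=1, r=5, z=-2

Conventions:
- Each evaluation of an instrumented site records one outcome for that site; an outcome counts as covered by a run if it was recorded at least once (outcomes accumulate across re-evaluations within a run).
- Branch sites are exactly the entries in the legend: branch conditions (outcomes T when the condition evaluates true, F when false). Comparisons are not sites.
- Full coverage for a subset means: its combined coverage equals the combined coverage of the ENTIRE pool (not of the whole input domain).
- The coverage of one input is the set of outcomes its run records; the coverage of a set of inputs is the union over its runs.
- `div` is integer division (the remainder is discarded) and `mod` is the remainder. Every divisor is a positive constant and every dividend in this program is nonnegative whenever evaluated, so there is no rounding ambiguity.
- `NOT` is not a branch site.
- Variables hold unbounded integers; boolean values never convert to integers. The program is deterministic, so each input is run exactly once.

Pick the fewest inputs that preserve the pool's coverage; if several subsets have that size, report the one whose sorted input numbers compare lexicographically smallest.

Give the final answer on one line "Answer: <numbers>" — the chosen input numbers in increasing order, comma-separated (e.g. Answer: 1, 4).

input #1, p=4, r=5, z=-2: events B1->T, B2->F, B5->T, B7->T; outcomes B1=T, B2=F, B5=T, B7=T
input #2, p=1, r=5, z=-4: events B1->T, B2->T, B5->T, B7->F, B8->T; outcomes B1=T, B2=T, B5=T, B7=F, B8=T
input #3, p=4, r=6, z=-4: events B1->T, B2->T, B5->T, B7->F, B8->T; outcomes B1=T, B2=T, B5=T, B7=F, B8=T
input #4, p=3, r=3, z=-3: events B1->T, B2->T, B5->F, B6->F, B7->T; outcomes B1=T, B2=T, B5=F, B6=F, B7=T
input #5, p=1, r=7, z=-4: events B1->T, B2->T, B5->T, B7->F, B8->T; outcomes B1=T, B2=T, B5=T, B7=F, B8=T
input #6, p=2, r=3, z=-3: events B1->T, B2->T, B5->F, B6->T, B7->T; outcomes B1=T, B2=T, B5=F, B6=T, B7=T
input #7, p=3, r=3, z=-2: events B1->F, B3->T, B4->F, B5->T, B7->T; outcomes B1=F, B3=T, B4=F, B5=T, B7=T
input #8, p=1, r=6, z=-2: events B1->T, B2->F, B5->T, B7->T; outcomes B1=T, B2=F, B5=T, B7=T
input #9, p=1, r=6, z=-4: events B1->T, B2->T, B5->T, B7->F, B8->T; outcomes B1=T, B2=T, B5=T, B7=F, B8=T
input #10, p=1, r=5, z=-2: events B1->T, B2->F, B5->T, B7->T; outcomes B1=T, B2=F, B5=T, B7=T
union over all inputs: B1=T, B1=F, B2=T, B2=F, B3=T, B4=F, B5=T, B5=F, B6=T, B6=F, B7=T, B7=F, B8=T (13 outcomes)
no size-1 subset reaches all 13 outcomes (best union: 5/13)
no size-2 subset reaches all 13 outcomes (best union: 9/13)
no size-3 subset reaches all 13 outcomes (best union: 11/13)
no size-4 subset reaches all 13 outcomes (best union: 12/13)
inputs {1, 2, 4, 6, 7} (size 5) cover everything; no size-5 subset with a lexicographically smaller index list covers all 13

Answer: 1, 2, 4, 6, 7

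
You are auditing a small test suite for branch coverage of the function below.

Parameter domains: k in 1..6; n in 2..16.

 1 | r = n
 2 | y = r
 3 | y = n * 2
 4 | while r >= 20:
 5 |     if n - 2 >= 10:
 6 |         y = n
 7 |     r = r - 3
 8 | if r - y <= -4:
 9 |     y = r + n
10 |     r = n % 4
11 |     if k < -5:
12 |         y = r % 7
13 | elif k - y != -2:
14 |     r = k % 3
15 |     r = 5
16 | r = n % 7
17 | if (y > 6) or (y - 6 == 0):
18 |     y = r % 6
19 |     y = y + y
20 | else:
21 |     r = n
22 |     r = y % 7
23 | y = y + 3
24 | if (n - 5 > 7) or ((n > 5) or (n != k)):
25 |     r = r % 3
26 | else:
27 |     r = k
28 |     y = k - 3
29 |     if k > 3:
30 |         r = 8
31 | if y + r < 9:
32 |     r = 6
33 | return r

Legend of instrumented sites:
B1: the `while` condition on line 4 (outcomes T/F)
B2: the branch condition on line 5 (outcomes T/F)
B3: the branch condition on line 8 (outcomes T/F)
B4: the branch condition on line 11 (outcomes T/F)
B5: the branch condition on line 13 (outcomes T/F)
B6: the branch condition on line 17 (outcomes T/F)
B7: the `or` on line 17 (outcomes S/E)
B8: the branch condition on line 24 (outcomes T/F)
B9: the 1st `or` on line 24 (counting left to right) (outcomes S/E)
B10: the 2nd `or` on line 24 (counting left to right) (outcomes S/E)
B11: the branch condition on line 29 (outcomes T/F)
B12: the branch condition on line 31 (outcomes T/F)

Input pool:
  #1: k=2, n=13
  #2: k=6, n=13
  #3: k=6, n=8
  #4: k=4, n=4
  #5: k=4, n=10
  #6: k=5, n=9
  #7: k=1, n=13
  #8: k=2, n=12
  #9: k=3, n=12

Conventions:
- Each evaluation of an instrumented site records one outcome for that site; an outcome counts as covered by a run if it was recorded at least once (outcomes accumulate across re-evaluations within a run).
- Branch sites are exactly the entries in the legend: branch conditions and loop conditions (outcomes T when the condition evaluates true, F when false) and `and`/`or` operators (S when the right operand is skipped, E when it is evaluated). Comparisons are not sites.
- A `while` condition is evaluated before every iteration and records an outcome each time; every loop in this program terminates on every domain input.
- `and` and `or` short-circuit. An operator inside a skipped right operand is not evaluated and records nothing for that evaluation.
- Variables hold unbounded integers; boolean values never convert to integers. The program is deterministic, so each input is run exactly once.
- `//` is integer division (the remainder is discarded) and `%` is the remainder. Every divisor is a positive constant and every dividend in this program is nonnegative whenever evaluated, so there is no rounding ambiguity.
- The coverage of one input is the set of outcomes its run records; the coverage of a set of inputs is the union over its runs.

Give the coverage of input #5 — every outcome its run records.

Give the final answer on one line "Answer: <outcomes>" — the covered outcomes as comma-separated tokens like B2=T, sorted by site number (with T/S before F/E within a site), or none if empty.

Event log for input #5 (k=4, n=10):
  B1->F, B3->T, B4->F, B7->S, B6->T, B9->E, B10->S, B8->T, B12->F
deduplicating events, the covered set is: B1=F, B3=T, B4=F, B6=T, B7=S, B8=T, B9=E, B10=S, B12=F

Answer: B1=F, B3=T, B4=F, B6=T, B7=S, B8=T, B9=E, B10=S, B12=F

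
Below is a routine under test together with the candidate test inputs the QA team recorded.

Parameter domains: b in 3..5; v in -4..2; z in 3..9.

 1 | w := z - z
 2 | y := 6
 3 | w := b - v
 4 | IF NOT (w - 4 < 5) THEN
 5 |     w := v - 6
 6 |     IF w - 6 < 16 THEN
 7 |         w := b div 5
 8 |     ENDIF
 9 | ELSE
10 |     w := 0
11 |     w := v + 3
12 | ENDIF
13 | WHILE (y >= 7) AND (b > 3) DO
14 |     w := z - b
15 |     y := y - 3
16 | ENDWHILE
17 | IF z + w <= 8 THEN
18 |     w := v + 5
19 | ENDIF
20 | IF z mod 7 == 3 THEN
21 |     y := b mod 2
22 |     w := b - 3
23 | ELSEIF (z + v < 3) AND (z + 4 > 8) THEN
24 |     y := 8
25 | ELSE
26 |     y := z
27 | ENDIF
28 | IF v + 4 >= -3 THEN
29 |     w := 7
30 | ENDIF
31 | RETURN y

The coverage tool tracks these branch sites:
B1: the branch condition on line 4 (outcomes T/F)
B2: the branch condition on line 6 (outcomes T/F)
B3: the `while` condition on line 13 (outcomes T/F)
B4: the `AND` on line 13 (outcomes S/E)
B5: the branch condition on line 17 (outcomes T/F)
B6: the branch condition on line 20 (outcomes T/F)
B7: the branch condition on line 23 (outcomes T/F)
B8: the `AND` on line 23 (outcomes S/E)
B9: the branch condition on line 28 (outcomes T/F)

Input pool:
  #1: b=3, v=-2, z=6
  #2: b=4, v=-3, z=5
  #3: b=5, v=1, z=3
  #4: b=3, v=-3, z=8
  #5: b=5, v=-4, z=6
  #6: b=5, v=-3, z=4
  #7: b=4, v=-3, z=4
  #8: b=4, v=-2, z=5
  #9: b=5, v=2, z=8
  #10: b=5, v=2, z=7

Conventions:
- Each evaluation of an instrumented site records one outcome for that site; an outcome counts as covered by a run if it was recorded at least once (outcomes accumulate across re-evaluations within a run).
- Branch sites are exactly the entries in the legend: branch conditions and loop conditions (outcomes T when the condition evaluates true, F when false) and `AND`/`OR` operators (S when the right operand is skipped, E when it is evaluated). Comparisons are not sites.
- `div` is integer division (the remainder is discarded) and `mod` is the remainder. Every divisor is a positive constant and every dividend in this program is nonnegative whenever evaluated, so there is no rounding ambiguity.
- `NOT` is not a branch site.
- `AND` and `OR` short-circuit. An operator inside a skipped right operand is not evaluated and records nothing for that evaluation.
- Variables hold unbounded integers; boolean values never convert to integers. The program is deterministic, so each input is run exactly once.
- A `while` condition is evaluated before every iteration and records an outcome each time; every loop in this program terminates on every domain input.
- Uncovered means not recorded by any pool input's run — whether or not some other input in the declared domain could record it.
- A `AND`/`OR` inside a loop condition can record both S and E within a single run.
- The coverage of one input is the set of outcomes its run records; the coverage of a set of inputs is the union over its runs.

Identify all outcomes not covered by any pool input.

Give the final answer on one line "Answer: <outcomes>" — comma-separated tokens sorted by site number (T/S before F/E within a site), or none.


test 1 (b=3, v=-2, z=6) fires B1->F, B4->S, B3->F, B5->T, B6->F, B8->S, B7->F, B9->T; hits B1=F, B3=F, B4=S, B5=T, B6=F, B7=F, B8=S, B9=T
test 2 (b=4, v=-3, z=5) fires B1->F, B4->S, B3->F, B5->T, B6->F, B8->E, B7->T, B9->T; hits B1=F, B3=F, B4=S, B5=T, B6=F, B7=T, B8=E, B9=T
test 3 (b=5, v=1, z=3) fires B1->F, B4->S, B3->F, B5->T, B6->T, B9->T; hits B1=F, B3=F, B4=S, B5=T, B6=T, B9=T
test 4 (b=3, v=-3, z=8) fires B1->F, B4->S, B3->F, B5->T, B6->F, B8->S, B7->F, B9->T; hits B1=F, B3=F, B4=S, B5=T, B6=F, B7=F, B8=S, B9=T
test 5 (b=5, v=-4, z=6) fires B1->T, B2->T, B4->S, B3->F, B5->T, B6->F, B8->E, B7->T, B9->T; hits B1=T, B2=T, B3=F, B4=S, B5=T, B6=F, B7=T, B8=E, B9=T
test 6 (b=5, v=-3, z=4) fires B1->F, B4->S, B3->F, B5->T, B6->F, B8->E, B7->F, B9->T; hits B1=F, B3=F, B4=S, B5=T, B6=F, B7=F, B8=E, B9=T
test 7 (b=4, v=-3, z=4) fires B1->F, B4->S, B3->F, B5->T, B6->F, B8->E, B7->F, B9->T; hits B1=F, B3=F, B4=S, B5=T, B6=F, B7=F, B8=E, B9=T
test 8 (b=4, v=-2, z=5) fires B1->F, B4->S, B3->F, B5->T, B6->F, B8->S, B7->F, B9->T; hits B1=F, B3=F, B4=S, B5=T, B6=F, B7=F, B8=S, B9=T
test 9 (b=5, v=2, z=8) fires B1->F, B4->S, B3->F, B5->F, B6->F, B8->S, B7->F, B9->T; hits B1=F, B3=F, B4=S, B5=F, B6=F, B7=F, B8=S, B9=T
test 10 (b=5, v=2, z=7) fires B1->F, B4->S, B3->F, B5->F, B6->F, B8->S, B7->F, B9->T; hits B1=F, B3=F, B4=S, B5=F, B6=F, B7=F, B8=S, B9=T
union over the pool: B1=T, B1=F, B2=T, B3=F, B4=S, B5=T, B5=F, B6=T, B6=F, B7=T, B7=F, B8=S, B8=E, B9=T
uncovered (4 of 18): B2=F, B3=T, B4=E, B9=F
Answer: B2=F, B3=T, B4=E, B9=F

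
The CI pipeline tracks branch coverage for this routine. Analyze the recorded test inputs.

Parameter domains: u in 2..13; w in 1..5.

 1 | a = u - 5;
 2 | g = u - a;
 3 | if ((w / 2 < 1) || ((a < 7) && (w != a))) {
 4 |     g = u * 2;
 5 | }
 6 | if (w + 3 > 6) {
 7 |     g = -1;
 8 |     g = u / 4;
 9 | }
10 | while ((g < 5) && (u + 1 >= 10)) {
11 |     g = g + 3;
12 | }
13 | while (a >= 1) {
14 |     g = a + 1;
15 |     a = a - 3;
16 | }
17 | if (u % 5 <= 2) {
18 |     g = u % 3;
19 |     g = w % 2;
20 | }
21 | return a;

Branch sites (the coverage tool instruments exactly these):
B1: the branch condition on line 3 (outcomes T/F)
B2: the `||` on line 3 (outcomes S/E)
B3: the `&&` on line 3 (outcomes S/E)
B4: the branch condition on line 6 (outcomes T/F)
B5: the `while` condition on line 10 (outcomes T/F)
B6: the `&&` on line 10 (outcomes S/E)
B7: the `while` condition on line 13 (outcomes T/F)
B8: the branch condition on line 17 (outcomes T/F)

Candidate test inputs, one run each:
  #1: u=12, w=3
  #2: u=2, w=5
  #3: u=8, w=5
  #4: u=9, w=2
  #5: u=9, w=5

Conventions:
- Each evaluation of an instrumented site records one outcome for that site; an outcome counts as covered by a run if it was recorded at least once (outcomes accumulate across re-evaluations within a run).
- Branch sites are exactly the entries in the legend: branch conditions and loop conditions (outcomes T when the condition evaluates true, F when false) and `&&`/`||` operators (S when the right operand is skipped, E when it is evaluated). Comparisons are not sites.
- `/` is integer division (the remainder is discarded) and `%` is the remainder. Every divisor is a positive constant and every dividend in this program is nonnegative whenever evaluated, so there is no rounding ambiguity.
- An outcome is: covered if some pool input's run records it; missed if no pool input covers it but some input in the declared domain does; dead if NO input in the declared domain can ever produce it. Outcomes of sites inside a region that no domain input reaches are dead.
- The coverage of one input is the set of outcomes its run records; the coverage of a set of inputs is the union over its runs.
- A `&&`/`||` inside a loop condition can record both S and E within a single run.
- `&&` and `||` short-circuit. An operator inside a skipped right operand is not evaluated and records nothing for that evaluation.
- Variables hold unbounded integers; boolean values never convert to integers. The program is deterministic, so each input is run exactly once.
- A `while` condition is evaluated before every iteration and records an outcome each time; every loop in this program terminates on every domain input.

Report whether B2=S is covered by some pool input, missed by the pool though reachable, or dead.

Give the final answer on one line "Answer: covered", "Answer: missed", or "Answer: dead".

no pool input records B2=S
but domain input (u=2, w=1) does record it -> reachable, so missed

Answer: missed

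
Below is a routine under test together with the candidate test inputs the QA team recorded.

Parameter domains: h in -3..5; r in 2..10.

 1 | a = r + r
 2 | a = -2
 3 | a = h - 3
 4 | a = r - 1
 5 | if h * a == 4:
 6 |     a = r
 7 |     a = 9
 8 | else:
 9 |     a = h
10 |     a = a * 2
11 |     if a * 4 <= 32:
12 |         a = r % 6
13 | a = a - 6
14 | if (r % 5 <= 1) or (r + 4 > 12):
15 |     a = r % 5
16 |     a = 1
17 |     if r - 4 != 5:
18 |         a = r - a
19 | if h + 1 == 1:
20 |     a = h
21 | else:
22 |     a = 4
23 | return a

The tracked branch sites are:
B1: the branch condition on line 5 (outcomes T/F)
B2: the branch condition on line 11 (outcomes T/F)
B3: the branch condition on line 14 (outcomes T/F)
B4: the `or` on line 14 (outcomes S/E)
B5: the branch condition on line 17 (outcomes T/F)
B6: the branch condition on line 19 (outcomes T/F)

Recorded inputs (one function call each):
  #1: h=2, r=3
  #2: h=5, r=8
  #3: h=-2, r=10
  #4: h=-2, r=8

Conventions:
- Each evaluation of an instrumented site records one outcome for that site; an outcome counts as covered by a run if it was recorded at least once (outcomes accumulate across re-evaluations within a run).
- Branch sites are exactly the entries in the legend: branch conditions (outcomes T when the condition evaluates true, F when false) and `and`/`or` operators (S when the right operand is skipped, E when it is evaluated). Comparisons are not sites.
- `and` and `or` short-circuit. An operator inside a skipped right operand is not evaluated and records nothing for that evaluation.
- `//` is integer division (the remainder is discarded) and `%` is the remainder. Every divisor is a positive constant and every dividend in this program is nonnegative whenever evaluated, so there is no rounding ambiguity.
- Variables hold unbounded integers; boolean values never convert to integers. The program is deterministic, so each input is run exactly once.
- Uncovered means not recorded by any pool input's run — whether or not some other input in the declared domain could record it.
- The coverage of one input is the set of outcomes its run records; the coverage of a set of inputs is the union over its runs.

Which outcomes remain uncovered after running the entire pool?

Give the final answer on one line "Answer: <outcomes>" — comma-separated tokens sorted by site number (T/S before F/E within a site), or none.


#1 (h=2, r=3) -> B1->T, B4->E, B3->F, B6->F; covered: B1=T, B3=F, B4=E, B6=F
#2 (h=5, r=8) -> B1->F, B2->F, B4->E, B3->F, B6->F; covered: B1=F, B2=F, B3=F, B4=E, B6=F
#3 (h=-2, r=10) -> B1->F, B2->T, B4->S, B3->T, B5->T, B6->F; covered: B1=F, B2=T, B3=T, B4=S, B5=T, B6=F
#4 (h=-2, r=8) -> B1->F, B2->T, B4->E, B3->F, B6->F; covered: B1=F, B2=T, B3=F, B4=E, B6=F
union over the pool: B1=T, B1=F, B2=T, B2=F, B3=T, B3=F, B4=S, B4=E, B5=T, B6=F
uncovered (2 of 12): B5=F, B6=T
Answer: B5=F, B6=T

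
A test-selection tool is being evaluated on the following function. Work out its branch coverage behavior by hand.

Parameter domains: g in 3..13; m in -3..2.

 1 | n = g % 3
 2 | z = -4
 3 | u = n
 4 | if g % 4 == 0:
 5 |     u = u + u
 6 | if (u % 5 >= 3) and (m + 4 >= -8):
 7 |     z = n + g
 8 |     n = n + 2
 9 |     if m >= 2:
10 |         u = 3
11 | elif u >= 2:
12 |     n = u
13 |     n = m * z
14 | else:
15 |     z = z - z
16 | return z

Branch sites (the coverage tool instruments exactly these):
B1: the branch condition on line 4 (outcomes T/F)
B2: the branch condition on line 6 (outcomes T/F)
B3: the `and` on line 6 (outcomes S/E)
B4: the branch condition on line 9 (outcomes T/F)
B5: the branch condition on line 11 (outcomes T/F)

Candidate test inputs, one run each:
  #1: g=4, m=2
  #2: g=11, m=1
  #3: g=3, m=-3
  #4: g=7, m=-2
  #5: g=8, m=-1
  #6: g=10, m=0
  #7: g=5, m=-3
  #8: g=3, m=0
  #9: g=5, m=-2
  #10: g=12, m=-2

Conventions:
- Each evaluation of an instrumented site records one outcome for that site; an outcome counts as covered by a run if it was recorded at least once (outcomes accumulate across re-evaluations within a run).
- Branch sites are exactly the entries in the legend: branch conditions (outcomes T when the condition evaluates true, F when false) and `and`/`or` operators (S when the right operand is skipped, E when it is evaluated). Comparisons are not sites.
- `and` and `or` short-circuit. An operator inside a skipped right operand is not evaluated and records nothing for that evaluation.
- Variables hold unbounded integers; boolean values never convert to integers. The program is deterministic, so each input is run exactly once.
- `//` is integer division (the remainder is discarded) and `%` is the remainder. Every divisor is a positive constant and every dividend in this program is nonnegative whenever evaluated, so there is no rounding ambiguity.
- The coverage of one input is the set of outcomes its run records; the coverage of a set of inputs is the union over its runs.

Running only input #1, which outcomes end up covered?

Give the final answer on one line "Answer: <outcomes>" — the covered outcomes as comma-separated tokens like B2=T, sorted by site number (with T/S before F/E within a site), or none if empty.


Running input #1 (g=4, m=2), event by event:
  B1->T, B3->S, B2->F, B5->T
collecting distinct outcomes: B1=T, B2=F, B3=S, B5=T
Answer: B1=T, B2=F, B3=S, B5=T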